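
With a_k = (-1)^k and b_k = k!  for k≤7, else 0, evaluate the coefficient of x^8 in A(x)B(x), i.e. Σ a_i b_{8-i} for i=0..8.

This is [x^8] in the product of the two ordinary generating functions.
Σ = 1·0 − 1·5040 + 1·720 − 1·120 + 1·24 − 1·6 + 1·2 − 1·1 + 1·1 = -4420.

-4420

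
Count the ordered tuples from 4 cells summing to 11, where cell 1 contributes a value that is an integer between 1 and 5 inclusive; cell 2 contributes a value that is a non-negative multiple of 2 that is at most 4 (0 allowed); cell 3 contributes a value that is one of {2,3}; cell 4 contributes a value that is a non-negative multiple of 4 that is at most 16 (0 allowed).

8

The generating function for the choices is (z + z² + z³ + z⁴ + z⁵)·(1 + z² + z⁴)·(z² + z³)·(1 + z⁴ + z⁸ + z¹² + z¹⁶); the count is [z¹¹].
(z + z² + z³ + z⁴ + z⁵) has coefficients 0,1,1,1,1,1 for degrees 0…5.
(1 + z² + z⁴) has coefficients 1,0,1,0,1,0,0,0,0,0,0,0 for degrees 0…11.
Multiplying by (z² + z³) gives running coefficients 0,0,1,1,1,1,1,1,0,0,0,0 for degrees 0…11.
Finally multiplying by (1 + z⁴ + z⁸ + z¹² + z¹⁶), the product of all factors after the first has coefficients 0,0,1,1,1,1,2,2,1,1,2,2 for degrees 0…11.
[z¹¹] = 1·2 + 1·1 + 1·1 + 1·2 + 1·2 = 8.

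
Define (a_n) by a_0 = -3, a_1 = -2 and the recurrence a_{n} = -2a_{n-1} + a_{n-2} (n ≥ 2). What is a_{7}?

-128

The ordinary generating function has denominator 1 + 2x - x^2.
Iterating the recurrence: a_0,…,a_{7} = -3, -2, 1, -4, 9, -22, 53, -128.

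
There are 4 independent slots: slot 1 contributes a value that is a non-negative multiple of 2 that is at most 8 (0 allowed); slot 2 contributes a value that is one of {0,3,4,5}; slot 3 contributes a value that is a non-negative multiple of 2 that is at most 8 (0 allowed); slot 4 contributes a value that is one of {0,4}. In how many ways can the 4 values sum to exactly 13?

The generating function for the choices is (1 + q² + q⁴ + q⁶ + q⁸)·(1 + q³ + q⁴ + q⁵)·(1 + q² + q⁴ + q⁶ + q⁸)·(1 + q⁴); the count is [q¹³].
(1 + q² + q⁴ + q⁶ + q⁸) has coefficients 1,0,1,0,1,0,1,0,1 for degrees 0…8.
(1 + q³ + q⁴ + q⁵) has coefficients 1,0,0,1,1,1,0,0,0,0,0,0,0,0 for degrees 0…13.
Multiplying by (1 + q² + q⁴ + q⁶ + q⁸) gives running coefficients 1,0,1,1,2,2,2,2,2,2,1,2,1,1 for degrees 0…13.
Finally multiplying by (1 + q⁴), the product of all factors after the first has coefficients 1,0,1,1,3,2,3,3,4,4,3,4,3,3 for degrees 0…13.
[q¹³] = 1·3 + 1·4 + 1·4 + 1·3 + 1·2 = 16.

16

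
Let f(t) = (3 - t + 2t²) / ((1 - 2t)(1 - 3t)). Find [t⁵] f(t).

The denominator gives the recurrence a_n = 5a_(n−1) − 6a_(n−2) for n ≥ 3; the numerator fixes a_0 = 3, a_1 = 14, a_2 = 54.
Iterating: 3, 14, 54, 186, 606, 1914, so a_5 = 1914.

1914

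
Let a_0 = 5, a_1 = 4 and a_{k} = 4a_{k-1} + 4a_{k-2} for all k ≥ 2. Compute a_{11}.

47865856

The ordinary generating function has denominator 1 - 4q - 4q^2.
Iterating the recurrence: a_0,…,a_{11} = 5, 4, 36, 160, 784, 3776, 18240, 88064, 425216, 2053120, 9913344, 47865856.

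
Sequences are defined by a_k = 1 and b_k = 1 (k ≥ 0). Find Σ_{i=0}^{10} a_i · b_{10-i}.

This is [x^10] in the product of the two ordinary generating functions.
Σ = 1·1 + 1·1 + 1·1 + 1·1 + 1·1 + 1·1 + 1·1 + 1·1 + 1·1 + 1·1 + 1·1 = 11.

11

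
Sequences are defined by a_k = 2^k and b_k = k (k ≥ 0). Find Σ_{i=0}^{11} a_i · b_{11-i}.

4083

Write out a_i and b_{11-i} for i = 0,…,11 and sum the products.
Σ = 1·11 + 2·10 + 4·9 + 8·8 + 16·7 + 32·6 + 64·5 + 128·4 + 256·3 + 512·2 + 1024·1 + 2048·0 = 4083.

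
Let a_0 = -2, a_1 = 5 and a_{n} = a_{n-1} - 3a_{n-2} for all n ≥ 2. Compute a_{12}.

2318

The ordinary generating function has denominator 1 - y + 3y^2.
Iterating the recurrence: a_0,…,a_{12} = -2, 5, 11, -4, -37, -25, 86, 161, -97, -580, -289, 1451, 2318.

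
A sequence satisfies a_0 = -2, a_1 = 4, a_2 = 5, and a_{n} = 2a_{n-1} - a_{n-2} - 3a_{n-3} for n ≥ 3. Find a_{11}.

1751

The ordinary generating function has denominator 1 - 2y + y^2 + 3y^3.
Iterating the recurrence: a_0,…,a_{11} = -2, 4, 5, 12, 7, -13, -69, -146, -184, -15, 592, 1751.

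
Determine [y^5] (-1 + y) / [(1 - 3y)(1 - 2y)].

-454

Partial fractions give a closed form: a_n = (-2)·3^n + (1)·2^n.
At n = 5: a_5 = -454.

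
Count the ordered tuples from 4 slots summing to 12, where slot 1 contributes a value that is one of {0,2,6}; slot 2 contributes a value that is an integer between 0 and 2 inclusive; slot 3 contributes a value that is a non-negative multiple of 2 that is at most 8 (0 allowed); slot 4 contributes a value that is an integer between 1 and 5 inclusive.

19

The generating function for the choices is (1 + t^2 + t^6)·(1 + t + t^2)·(1 + t^2 + t^4 + t^6 + t^8)·(t + t^2 + t^3 + t^4 + t^5); the count is [t^12].
(1 + t^2 + t^6) has coefficients 1,0,1,0,0,0,1 for degrees 0…6.
(1 + t + t^2) has coefficients 1,1,1,0,0,0,0,0,0,0,0,0,0 for degrees 0…12.
Multiplying by (1 + t^2 + t^4 + t^6 + t^8) gives running coefficients 1,1,2,1,2,1,2,1,2,1,1,0,0 for degrees 0…12.
Finally multiplying by (t + t^2 + t^3 + t^4 + t^5), the product of all factors after the first has coefficients 0,1,2,4,5,7,7,8,7,8,7,7,5 for degrees 0…12.
[t^12] = 1·5 + 1·7 + 1·7 = 19.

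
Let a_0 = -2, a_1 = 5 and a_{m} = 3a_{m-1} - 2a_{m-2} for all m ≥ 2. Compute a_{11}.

The ordinary generating function has denominator 1 - 3q + 2q^2.
Iterating the recurrence: a_0,…,a_{11} = -2, 5, 19, 47, 103, 215, 439, 887, 1783, 3575, 7159, 14327.

14327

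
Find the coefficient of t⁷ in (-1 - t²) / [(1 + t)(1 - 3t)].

The denominator gives the recurrence a_n = 2a_(n−1) + 3a_(n−2) for n ≥ 3; the numerator fixes a_0 = -1, a_1 = -2, a_2 = -8.
Iterating: -1, -2, -8, -22, -68, -202, -608, -1822, so a_7 = -1822.

-1822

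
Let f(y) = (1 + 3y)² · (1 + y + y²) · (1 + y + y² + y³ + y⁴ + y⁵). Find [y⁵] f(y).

(1 + 3y)² has coefficients 1,6,9 for degrees 0…2.
(1 + y + y²) has coefficients 1,1,1,0,0,0 for degrees 0…5.
Finally multiplying by (1 + y + y² + y³ + y⁴ + y⁵), the product of all factors after the first has coefficients 1,2,3,3,3,3 for degrees 0…5.
[y⁵] = 1·3 + 6·3 + 9·3 = 48.

48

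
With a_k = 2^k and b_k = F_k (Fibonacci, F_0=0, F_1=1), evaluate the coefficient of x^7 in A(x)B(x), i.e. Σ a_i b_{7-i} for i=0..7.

201

This is [x^7] in the product of the two ordinary generating functions.
Σ = 1·13 + 2·8 + 4·5 + 8·3 + 16·2 + 32·1 + 64·1 + 128·0 = 201.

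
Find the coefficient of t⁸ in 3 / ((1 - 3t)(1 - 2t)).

Partial fractions give a closed form: a_n = (9)·3^n + (-6)·2^n.
At n = 8: a_8 = 57513.

57513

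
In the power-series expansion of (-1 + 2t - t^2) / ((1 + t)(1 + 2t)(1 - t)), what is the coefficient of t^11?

Partial fractions give a closed form: a_n = (2)·(-1)^n + (-3)·(-2)^n.
At n = 11: a_11 = 6142.

6142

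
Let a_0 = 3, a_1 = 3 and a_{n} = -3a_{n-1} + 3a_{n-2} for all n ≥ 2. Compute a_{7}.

The ordinary generating function has denominator 1 + 3z - 3z^2.
Iterating the recurrence: a_0,…,a_{7} = 3, 3, 0, 9, -27, 108, -405, 1539.

1539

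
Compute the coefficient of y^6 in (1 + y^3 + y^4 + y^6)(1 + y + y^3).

2

(1 + y^3 + y^4 + y^6) has coefficients 1,0,0,1,1,0,1 for degrees 0…6.
(1 + y + y^3) has coefficients 1,1,0,1,0,0,0 for degrees 0…6.
[y^6] = 1·0 + 1·1 + 1·0 + 1·1 = 2.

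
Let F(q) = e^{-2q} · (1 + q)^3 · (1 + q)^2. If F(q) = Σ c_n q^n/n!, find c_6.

64

The EGF product rule gives c_6 = Σ_{k_1+k_2+k_3=6} C(6; k_1,k_2,k_3) · ∏ g_i(k_i), where e^{-2q} gives (-2)^k; (1+q)^3 gives the falling factorial (3)_k; (1+q)^2 gives the falling factorial (2)_k.
g_1(k) for k = 0…6: 1, -2, 4, -8, 16, -32, 64.
g_2(k) for k = 0…6: 1, 3, 6, 6, 0, 0, 0.
g_3(k) for k = 0…6: 1, 2, 2, 0, 0, 0, 0.
First combine the last two factors: h(k) = Σ_j C(k,j)·g_2(j)·g_3(k−j) for k = 0…6: 1, 5, 20, 60, 120, 120, 0.
c_6 = Σ_k C(6,k)·g_1(k)·h(6−k) = 6·(-2)·120 + 15·4·120 + 20·(-8)·60 + 15·16·20 + 6·(-32)·5 + 1·64·1 = −1440 + 7200 − 9600 + 4800 − 960 + 64 = 64.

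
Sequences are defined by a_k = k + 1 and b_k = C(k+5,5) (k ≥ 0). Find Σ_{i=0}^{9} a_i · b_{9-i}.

This is [x^9] in the product of the two ordinary generating functions.
Σ = 1·2002 + 2·1287 + 3·792 + 4·462 + 5·252 + 6·126 + 7·56 + 8·21 + 9·6 + 10·1 = 11440.

11440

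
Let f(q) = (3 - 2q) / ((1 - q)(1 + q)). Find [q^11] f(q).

-2

The denominator gives the recurrence a_n = a_(n−2) for n ≥ 2; the numerator fixes a_0 = 3, a_1 = -2.
Iterating: 3, -2, 3, -2, 3, -2, 3, -2, 3, -2, 3, -2, so a_11 = -2.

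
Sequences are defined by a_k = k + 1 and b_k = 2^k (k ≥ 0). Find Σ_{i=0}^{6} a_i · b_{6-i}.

The convolution is the x^6 coefficient of A(x)B(x).
Σ = 1·64 + 2·32 + 3·16 + 4·8 + 5·4 + 6·2 + 7·1 = 247.

247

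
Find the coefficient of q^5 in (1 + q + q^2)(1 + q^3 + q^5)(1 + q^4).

3

(1 + q + q^2) has coefficients 1,1,1 for degrees 0…2.
(1 + q^3 + q^5) has coefficients 1,0,0,1,0,1 for degrees 0…5.
Finally multiplying by (1 + q^4), the product of all factors after the first has coefficients 1,0,0,1,1,1 for degrees 0…5.
[q^5] = 1·1 + 1·1 + 1·1 = 3.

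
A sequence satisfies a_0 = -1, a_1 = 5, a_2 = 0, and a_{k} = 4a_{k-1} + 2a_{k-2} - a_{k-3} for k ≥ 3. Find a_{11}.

1289682

The ordinary generating function has denominator 1 - 4z - 2z^2 + z^3.
Iterating the recurrence: a_0,…,a_{11} = -1, 5, 0, 11, 39, 178, 779, 3433, 15112, 66535, 292931, 1289682.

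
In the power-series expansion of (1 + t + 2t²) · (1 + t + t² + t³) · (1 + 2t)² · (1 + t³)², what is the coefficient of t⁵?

62

(1 + t + 2t²) has coefficients 1,1,2 for degrees 0…2.
(1 + t + t² + t³) has coefficients 1,1,1,1,0,0 for degrees 0…5.
Multiplying by (1 + 2t)² gives running coefficients 1,5,9,9,8,4 for degrees 0…5.
Finally multiplying by (1 + t³)², the product of all factors after the first has coefficients 1,5,9,11,18,22 for degrees 0…5.
[t⁵] = 1·22 + 1·18 + 2·11 = 62.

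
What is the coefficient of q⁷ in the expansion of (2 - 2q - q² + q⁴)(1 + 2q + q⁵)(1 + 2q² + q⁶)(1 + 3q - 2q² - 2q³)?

33

(2 - 2q - q² + q⁴) has coefficients 2,-2,-1,0,1 for degrees 0…4.
(1 + 2q + q⁵) has coefficients 1,2,0,0,0,1,0,0 for degrees 0…7.
Multiplying by (1 + 2q² + q⁶) gives running coefficients 1,2,2,4,0,1,1,4 for degrees 0…7.
Finally multiplying by (1 + 3q - 2q² - 2q³), the product of all factors after the first has coefficients 1,5,6,4,4,-11,-4,5 for degrees 0…7.
[q⁷] = 2·5 − 2·(-4) − 1·(-11) + 1·4 = 33.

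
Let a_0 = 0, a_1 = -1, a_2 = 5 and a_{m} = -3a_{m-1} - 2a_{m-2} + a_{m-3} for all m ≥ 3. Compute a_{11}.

492

The ordinary generating function has denominator 1 + 3z + 2z^2 - z^3.
Iterating the recurrence: a_0,…,a_{11} = 0, -1, 5, -13, 28, -53, 90, -136, 175, -163, 3, 492.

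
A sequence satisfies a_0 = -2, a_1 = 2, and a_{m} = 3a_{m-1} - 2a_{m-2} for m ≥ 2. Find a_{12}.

The ordinary generating function has denominator 1 - 3y + 2y^2.
Iterating the recurrence: a_0,…,a_{12} = -2, 2, 10, 26, 58, 122, 250, 506, 1018, 2042, 4090, 8186, 16378.

16378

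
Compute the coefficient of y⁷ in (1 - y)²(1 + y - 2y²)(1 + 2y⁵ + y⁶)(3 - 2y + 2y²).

-15

(1 - y)² has coefficients 1,-2,1 for degrees 0…2.
(1 + y - 2y²) has coefficients 1,1,-2,0,0,0,0,0 for degrees 0…7.
Multiplying by (1 + 2y⁵ + y⁶) gives running coefficients 1,1,-2,0,0,2,3,-3 for degrees 0…7.
Finally multiplying by (3 - 2y + 2y²), the product of all factors after the first has coefficients 3,1,-6,6,-4,6,5,-11 for degrees 0…7.
[y⁷] = 1·(-11) − 2·5 + 1·6 = -15.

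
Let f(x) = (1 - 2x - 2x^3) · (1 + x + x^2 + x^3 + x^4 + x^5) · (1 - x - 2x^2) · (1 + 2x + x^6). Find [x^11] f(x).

14

(1 - 2x - 2x^3) has coefficients 1,-2,0,-2 for degrees 0…3.
(1 + x + x^2 + x^3 + x^4 + x^5) has coefficients 1,1,1,1,1,1,0,0,0,0,0,0 for degrees 0…11.
Multiplying by (1 - x - 2x^2) gives running coefficients 1,0,-2,-2,-2,-2,-3,-2,0,0,0,0 for degrees 0…11.
Finally multiplying by (1 + 2x + x^6), the product of all factors after the first has coefficients 1,2,-2,-6,-6,-6,-6,-8,-6,-2,-2,-2 for degrees 0…11.
[x^11] = 1·(-2) − 2·(-2) − 2·(-6) = 14.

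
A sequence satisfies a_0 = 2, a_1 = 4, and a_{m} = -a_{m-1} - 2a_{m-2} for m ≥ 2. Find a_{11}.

The ordinary generating function has denominator 1 + q + 2q^2.
Iterating the recurrence: a_0,…,a_{11} = 2, 4, -8, 0, 16, -16, -16, 48, -16, -80, 112, 48.

48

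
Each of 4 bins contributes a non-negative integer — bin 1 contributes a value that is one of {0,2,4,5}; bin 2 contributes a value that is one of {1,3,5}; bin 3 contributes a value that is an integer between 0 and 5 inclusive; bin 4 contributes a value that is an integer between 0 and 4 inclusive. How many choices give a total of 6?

The generating function for the choices is (1 + t^2 + t^4 + t^5)·(t + t^3 + t^5)·(1 + t + t^2 + t^3 + t^4 + t^5)·(1 + t + t^2 + t^3 + t^4); the count is [t^6].
(1 + t^2 + t^4 + t^5) has coefficients 1,0,1,0,1,1 for degrees 0…5.
(t + t^3 + t^5) has coefficients 0,1,0,1,0,1,0 for degrees 0…6.
Multiplying by (1 + t + t^2 + t^3 + t^4 + t^5) gives running coefficients 0,1,1,2,2,3,3 for degrees 0…6.
Finally multiplying by (1 + t + t^2 + t^3 + t^4), the product of all factors after the first has coefficients 0,1,2,4,6,9,11 for degrees 0…6.
[t^6] = 1·11 + 1·6 + 1·2 + 1·1 = 20.

20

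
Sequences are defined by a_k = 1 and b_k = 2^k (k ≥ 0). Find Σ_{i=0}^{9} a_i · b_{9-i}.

This is [x^9] in the product of the two ordinary generating functions.
Σ = 1·512 + 1·256 + 1·128 + 1·64 + 1·32 + 1·16 + 1·8 + 1·4 + 1·2 + 1·1 = 1023.

1023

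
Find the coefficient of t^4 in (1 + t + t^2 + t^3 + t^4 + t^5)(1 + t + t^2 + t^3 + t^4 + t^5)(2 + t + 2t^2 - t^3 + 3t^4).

21

(1 + t + t^2 + t^3 + t^4 + t^5) has coefficients 1,1,1,1,1 for degrees 0…4.
(1 + t + t^2 + t^3 + t^4 + t^5) has coefficients 1,1,1,1,1 for degrees 0…4.
Finally multiplying by (2 + t + 2t^2 - t^3 + 3t^4), the product of all factors after the first has coefficients 2,3,5,4,7 for degrees 0…4.
[t^4] = 1·7 + 1·4 + 1·5 + 1·3 + 1·2 = 21.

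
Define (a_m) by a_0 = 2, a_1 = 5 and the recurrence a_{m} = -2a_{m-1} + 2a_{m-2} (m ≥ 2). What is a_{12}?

-176512

The ordinary generating function has denominator 1 + 2y - 2y^2.
Iterating the recurrence: a_0,…,a_{12} = 2, 5, -6, 22, -56, 156, -424, 1160, -3168, 8656, -23648, 64608, -176512.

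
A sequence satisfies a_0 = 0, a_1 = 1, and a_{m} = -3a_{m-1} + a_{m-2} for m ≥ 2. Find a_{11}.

141481

The ordinary generating function has denominator 1 + 3x - x^2.
Iterating the recurrence: a_0,…,a_{11} = 0, 1, -3, 10, -33, 109, -360, 1189, -3927, 12970, -42837, 141481.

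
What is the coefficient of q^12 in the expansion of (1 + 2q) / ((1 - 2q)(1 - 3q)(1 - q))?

3953041

Partial fractions give a closed form: a_n = (-8)·2^n + (15/2)·3^n + (3/2)·1^n.
At n = 12: a_12 = 3953041.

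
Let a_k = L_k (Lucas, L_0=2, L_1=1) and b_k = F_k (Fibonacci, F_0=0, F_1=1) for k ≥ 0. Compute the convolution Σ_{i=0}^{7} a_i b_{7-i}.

This is [x^7] in the product of the two ordinary generating functions.
Σ = 2·13 + 1·8 + 3·5 + 4·3 + 7·2 + 11·1 + 18·1 + 29·0 = 104.

104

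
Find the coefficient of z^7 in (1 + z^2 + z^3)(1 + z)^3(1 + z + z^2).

5

(1 + z^2 + z^3) has coefficients 1,0,1,1 for degrees 0…3.
(1 + z)^3 has coefficients 1,3,3,1,0,0,0,0 for degrees 0…7.
Finally multiplying by (1 + z + z^2), the product of all factors after the first has coefficients 1,4,7,7,4,1,0,0 for degrees 0…7.
[z^7] = 1·0 + 1·1 + 1·4 = 5.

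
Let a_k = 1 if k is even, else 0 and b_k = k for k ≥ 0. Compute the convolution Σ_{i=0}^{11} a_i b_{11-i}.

Write out a_i and b_{11-i} for i = 0,…,11 and sum the products.
Σ = 1·11 + 0·10 + 1·9 + 0·8 + 1·7 + 0·6 + 1·5 + 0·4 + 1·3 + 0·2 + 1·1 + 0·0 = 36.

36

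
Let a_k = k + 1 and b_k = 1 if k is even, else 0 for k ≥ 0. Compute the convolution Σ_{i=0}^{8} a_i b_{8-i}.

This is [x^8] in the product of the two ordinary generating functions.
Σ = 1·1 + 2·0 + 3·1 + 4·0 + 5·1 + 6·0 + 7·1 + 8·0 + 9·1 = 25.

25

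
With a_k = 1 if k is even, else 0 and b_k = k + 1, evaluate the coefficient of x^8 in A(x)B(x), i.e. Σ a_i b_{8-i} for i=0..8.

25

This is [x^8] in the product of the two ordinary generating functions.
Σ = 1·9 + 0·8 + 1·7 + 0·6 + 1·5 + 0·4 + 1·3 + 0·2 + 1·1 = 25.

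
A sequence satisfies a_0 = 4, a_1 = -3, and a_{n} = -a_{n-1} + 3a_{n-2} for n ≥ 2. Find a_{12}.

The ordinary generating function has denominator 1 + t - 3t^2.
Iterating the recurrence: a_0,…,a_{12} = 4, -3, 15, -24, 69, -141, 348, -771, 1815, -4128, 9573, -21957, 50676.

50676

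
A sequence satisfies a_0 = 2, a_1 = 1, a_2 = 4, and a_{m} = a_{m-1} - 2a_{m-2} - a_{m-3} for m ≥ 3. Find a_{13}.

673

The ordinary generating function has denominator 1 - x + 2x^2 + x^3.
Iterating the recurrence: a_0,…,a_{13} = 2, 1, 4, 0, -9, -13, 5, 40, 43, -42, -168, -127, 251, 673.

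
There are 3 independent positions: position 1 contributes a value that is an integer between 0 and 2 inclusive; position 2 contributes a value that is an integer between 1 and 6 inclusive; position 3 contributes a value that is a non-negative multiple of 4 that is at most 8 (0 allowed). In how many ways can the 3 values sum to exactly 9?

The generating function for the choices is (1 + y + y^2)·(y + y^2 + y^3 + y^4 + y^5 + y^6)·(1 + y^4 + y^8); the count is [y^9].
(1 + y + y^2) has coefficients 1,1,1 for degrees 0…2.
(y + y^2 + y^3 + y^4 + y^5 + y^6) has coefficients 0,1,1,1,1,1,1,0,0,0 for degrees 0…9.
Finally multiplying by (1 + y^4 + y^8), the product of all factors after the first has coefficients 0,1,1,1,1,2,2,1,1,2 for degrees 0…9.
[y^9] = 1·2 + 1·1 + 1·1 = 4.

4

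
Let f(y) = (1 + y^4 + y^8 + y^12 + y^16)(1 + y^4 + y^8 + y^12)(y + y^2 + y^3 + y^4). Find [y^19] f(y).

(1 + y^4 + y^8 + y^12 + y^16) has coefficients 1,0,0,0,1,0,0,0,1,0,0,0,1,0,0,0,1 for degrees 0…16.
(1 + y^4 + y^8 + y^12) has coefficients 1,0,0,0,1,0,0,0,1,0,0,0,1,0,0,0,0,0,0,0 for degrees 0…19.
Finally multiplying by (y + y^2 + y^3 + y^4), the product of all factors after the first has coefficients 0,1,1,1,1,1,1,1,1,1,1,1,1,1,1,1,1,0,0,0 for degrees 0…19.
[y^19] = 1·0 + 1·1 + 1·1 + 1·1 + 1·1 = 4.

4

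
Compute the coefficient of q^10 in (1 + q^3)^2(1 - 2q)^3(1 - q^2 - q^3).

-6

(1 + q^3)^2 has coefficients 1,0,0,2,0,0,1 for degrees 0…6.
(1 - 2q)^3 has coefficients 1,-6,12,-8,0,0,0,0,0,0,0 for degrees 0…10.
Finally multiplying by (1 - q^2 - q^3), the product of all factors after the first has coefficients 1,-6,11,-3,-6,-4,8,0,0,0,0 for degrees 0…10.
[q^10] = 1·0 + 2·0 + 1·(-6) = -6.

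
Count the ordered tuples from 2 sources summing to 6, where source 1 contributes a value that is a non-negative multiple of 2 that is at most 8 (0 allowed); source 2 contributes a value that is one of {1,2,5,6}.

2

The generating function for the choices is (1 + q^2 + q^4 + q^6 + q^8)·(q + q^2 + q^5 + q^6); the count is [q^6].
(1 + q^2 + q^4 + q^6 + q^8) has coefficients 1,0,1,0,1,0,1 for degrees 0…6.
(q + q^2 + q^5 + q^6) has coefficients 0,1,1,0,0,1,1 for degrees 0…6.
[q^6] = 1·1 + 1·0 + 1·1 + 1·0 = 2.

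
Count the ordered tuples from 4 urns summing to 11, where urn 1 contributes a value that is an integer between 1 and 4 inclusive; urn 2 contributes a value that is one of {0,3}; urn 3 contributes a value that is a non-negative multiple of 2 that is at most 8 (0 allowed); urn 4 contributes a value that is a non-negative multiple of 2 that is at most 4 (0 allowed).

11

The generating function for the choices is (t + t^2 + t^3 + t^4)·(1 + t^3)·(1 + t^2 + t^4 + t^6 + t^8)·(1 + t^2 + t^4); the count is [t^11].
(t + t^2 + t^3 + t^4) has coefficients 0,1,1,1,1 for degrees 0…4.
(1 + t^3) has coefficients 1,0,0,1,0,0,0,0,0,0,0,0 for degrees 0…11.
Multiplying by (1 + t^2 + t^4 + t^6 + t^8) gives running coefficients 1,0,1,1,1,1,1,1,1,1,0,1 for degrees 0…11.
Finally multiplying by (1 + t^2 + t^4), the product of all factors after the first has coefficients 1,0,2,1,3,2,3,3,3,3,2,3 for degrees 0…11.
[t^11] = 1·2 + 1·3 + 1·3 + 1·3 = 11.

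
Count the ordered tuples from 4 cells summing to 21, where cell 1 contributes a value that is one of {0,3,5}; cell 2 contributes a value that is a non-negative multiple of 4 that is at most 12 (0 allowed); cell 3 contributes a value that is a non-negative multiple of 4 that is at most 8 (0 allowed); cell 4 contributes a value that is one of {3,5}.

2

The generating function for the choices is (1 + y^3 + y^5)·(1 + y^4 + y^8 + y^12)·(1 + y^4 + y^8)·(y^3 + y^5); the count is [y^21].
(1 + y^3 + y^5) has coefficients 1,0,0,1,0,1 for degrees 0…5.
(1 + y^4 + y^8 + y^12) has coefficients 1,0,0,0,1,0,0,0,1,0,0,0,1,0,0,0,0,0,0,0,0,0 for degrees 0…21.
Multiplying by (1 + y^4 + y^8) gives running coefficients 1,0,0,0,2,0,0,0,3,0,0,0,3,0,0,0,2,0,0,0,1,0 for degrees 0…21.
Finally multiplying by (y^3 + y^5), the product of all factors after the first has coefficients 0,0,0,1,0,1,0,2,0,2,0,3,0,3,0,3,0,3,0,2,0,2 for degrees 0…21.
[y^21] = 1·2 + 1·0 + 1·0 = 2.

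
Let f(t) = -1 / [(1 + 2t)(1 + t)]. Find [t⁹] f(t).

The denominator gives the recurrence a_n = −3a_(n−1) − 2a_(n−2) for n ≥ 2; the numerator fixes a_0 = -1, a_1 = 3.
Iterating: -1, 3, -7, 15, -31, 63, -127, 255, -511, 1023, so a_9 = 1023.

1023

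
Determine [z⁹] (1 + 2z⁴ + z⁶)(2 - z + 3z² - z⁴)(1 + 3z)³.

(1 + 2z⁴ + z⁶) has coefficients 1,0,0,0,2,0,1 for degrees 0…6.
(2 - z + 3z² - z⁴) has coefficients 2,-1,3,0,-1,0,0,0,0,0 for degrees 0…9.
Finally multiplying by (1 + 3z)³, the product of all factors after the first has coefficients 2,17,48,54,53,72,-27,-27,0,0 for degrees 0…9.
[z⁹] = 1·0 + 2·72 + 1·54 = 198.

198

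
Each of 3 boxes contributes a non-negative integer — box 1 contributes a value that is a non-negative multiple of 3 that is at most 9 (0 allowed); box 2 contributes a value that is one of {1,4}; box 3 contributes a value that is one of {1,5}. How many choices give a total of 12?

2

The generating function for the choices is (1 + z³ + z⁶ + z⁹)·(z + z⁴)·(z + z⁵); the count is [z¹²].
(1 + z³ + z⁶ + z⁹) has coefficients 1,0,0,1,0,0,1,0,0,1 for degrees 0…9.
(z + z⁴) has coefficients 0,1,0,0,1,0,0,0,0,0,0,0,0 for degrees 0…12.
Finally multiplying by (z + z⁵), the product of all factors after the first has coefficients 0,0,1,0,0,1,1,0,0,1,0,0,0 for degrees 0…12.
[z¹²] = 1·0 + 1·1 + 1·1 + 1·0 = 2.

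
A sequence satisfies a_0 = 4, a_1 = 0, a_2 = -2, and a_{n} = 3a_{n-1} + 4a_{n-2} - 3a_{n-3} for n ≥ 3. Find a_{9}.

The ordinary generating function has denominator 1 - 3x - 4x^2 + 3x^3.
Iterating the recurrence: a_0,…,a_{9} = 4, 0, -2, -18, -62, -252, -950, -3672, -14060, -54018.

-54018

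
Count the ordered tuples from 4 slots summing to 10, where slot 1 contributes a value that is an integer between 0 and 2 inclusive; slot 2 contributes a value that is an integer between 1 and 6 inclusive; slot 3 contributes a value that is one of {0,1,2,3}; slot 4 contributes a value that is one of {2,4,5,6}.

The generating function for the choices is (1 + x + x^2)·(x + x^2 + x^3 + x^4 + x^5 + x^6)·(1 + x + x^2 + x^3)·(x^2 + x^4 + x^5 + x^6); the count is [x^10].
(1 + x + x^2) has coefficients 1,1,1 for degrees 0…2.
(x + x^2 + x^3 + x^4 + x^5 + x^6) has coefficients 0,1,1,1,1,1,1,0,0,0,0 for degrees 0…10.
Multiplying by (1 + x + x^2 + x^3) gives running coefficients 0,1,2,3,4,4,4,3,2,1,0 for degrees 0…10.
Finally multiplying by (x^2 + x^4 + x^5 + x^6), the product of all factors after the first has coefficients 0,0,0,1,2,4,7,10,13,14,14 for degrees 0…10.
[x^10] = 1·14 + 1·14 + 1·13 = 41.

41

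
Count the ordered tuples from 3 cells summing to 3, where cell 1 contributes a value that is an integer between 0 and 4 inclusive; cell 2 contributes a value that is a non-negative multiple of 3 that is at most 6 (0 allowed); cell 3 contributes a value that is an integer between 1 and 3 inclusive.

The generating function for the choices is (1 + y + y² + y³ + y⁴)·(1 + y³ + y⁶)·(y + y² + y³); the count is [y³].
(1 + y + y² + y³ + y⁴) has coefficients 1,1,1,1 for degrees 0…3.
(1 + y³ + y⁶) has coefficients 1,0,0,1 for degrees 0…3.
Finally multiplying by (y + y² + y³), the product of all factors after the first has coefficients 0,1,1,1 for degrees 0…3.
[y³] = 1·1 + 1·1 + 1·1 + 1·0 = 3.

3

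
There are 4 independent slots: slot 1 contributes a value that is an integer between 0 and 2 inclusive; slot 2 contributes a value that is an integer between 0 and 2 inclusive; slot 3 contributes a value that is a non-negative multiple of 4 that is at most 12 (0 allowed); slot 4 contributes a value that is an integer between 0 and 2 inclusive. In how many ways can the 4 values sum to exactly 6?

7

The generating function for the choices is (1 + t + t^2)·(1 + t + t^2)·(1 + t^4 + t^8 + t^12)·(1 + t + t^2); the count is [t^6].
(1 + t + t^2) has coefficients 1,1,1 for degrees 0…2.
(1 + t + t^2) has coefficients 1,1,1,0,0,0,0 for degrees 0…6.
Multiplying by (1 + t^4 + t^8 + t^12) gives running coefficients 1,1,1,0,1,1,1 for degrees 0…6.
Finally multiplying by (1 + t + t^2), the product of all factors after the first has coefficients 1,2,3,2,2,2,3 for degrees 0…6.
[t^6] = 1·3 + 1·2 + 1·2 = 7.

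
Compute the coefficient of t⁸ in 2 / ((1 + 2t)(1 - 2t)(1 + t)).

682

Partial fractions give a closed form: a_n = (2)·(-2)^n + (2/3)·2^n + (-2/3)·(-1)^n.
At n = 8: a_8 = 682.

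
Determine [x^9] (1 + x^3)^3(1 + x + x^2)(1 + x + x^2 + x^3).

(1 + x^3)^3 has coefficients 1,0,0,3,0,0,3,0,0,1 for degrees 0…9.
(1 + x + x^2) has coefficients 1,1,1,0,0,0,0,0,0,0 for degrees 0…9.
Finally multiplying by (1 + x + x^2 + x^3), the product of all factors after the first has coefficients 1,2,3,3,2,1,0,0,0,0 for degrees 0…9.
[x^9] = 1·0 + 3·0 + 3·3 + 1·1 = 10.

10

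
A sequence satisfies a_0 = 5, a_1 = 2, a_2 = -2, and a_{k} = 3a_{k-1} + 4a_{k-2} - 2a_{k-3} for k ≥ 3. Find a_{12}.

The ordinary generating function has denominator 1 - 3q - 4q^2 + 2q^3.
Iterating the recurrence: a_0,…,a_{12} = 5, 2, -2, -8, -36, -136, -536, -2080, -8112, -31584, -123040, -479232, -1866688.

-1866688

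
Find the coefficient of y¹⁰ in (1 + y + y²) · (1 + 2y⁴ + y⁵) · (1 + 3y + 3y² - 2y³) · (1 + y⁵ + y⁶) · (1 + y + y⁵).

20

(1 + y + y²) has coefficients 1,1,1 for degrees 0…2.
(1 + 2y⁴ + y⁵) has coefficients 1,0,0,0,2,1,0,0,0,0,0 for degrees 0…10.
Multiplying by (1 + 3y + 3y² - 2y³) gives running coefficients 1,3,3,-2,2,7,9,-1,-2,0,0 for degrees 0…10.
Multiplying by (1 + y⁵ + y⁶) gives running coefficients 1,3,3,-2,2,8,13,5,-1,0,9 for degrees 0…10.
Finally multiplying by (1 + y + y⁵), the product of all factors after the first has coefficients 1,4,6,1,0,11,24,21,2,1,17 for degrees 0…10.
[y¹⁰] = 1·17 + 1·1 + 1·2 = 20.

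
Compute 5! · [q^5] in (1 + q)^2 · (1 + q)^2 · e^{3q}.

7623

The EGF product rule gives c_5 = Σ_{k_1+k_2+k_3=5} C(5; k_1,k_2,k_3) · ∏ g_i(k_i), where (1+q)^2 gives the falling factorial (2)_k; (1+q)^2 gives the falling factorial (2)_k; e^{3q} gives (3)^k.
g_1(k) for k = 0…5: 1, 2, 2, 0, 0, 0.
g_2(k) for k = 0…5: 1, 2, 2, 0, 0, 0.
g_3(k) for k = 0…5: 1, 3, 9, 27, 81, 243.
First combine the last two factors: h(k) = Σ_j C(k,j)·g_2(j)·g_3(k−j) for k = 0…5: 1, 5, 23, 99, 405, 1593.
c_5 = Σ_k C(5,k)·g_1(k)·h(5−k) = 1·1·1593 + 5·2·405 + 10·2·99 = 1593 + 4050 + 1980 = 7623.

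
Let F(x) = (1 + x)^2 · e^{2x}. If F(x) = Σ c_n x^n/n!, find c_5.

The EGF product rule gives c_5 = Σ_{k_1+k_2=5} C(5; k_1,k_2) · ∏ g_i(k_i), where (1+x)^2 gives the falling factorial (2)_k; e^{2x} gives (2)^k.
g_1(k) for k = 0…5: 1, 2, 2, 0, 0, 0.
g_2(k) for k = 0…5: 1, 2, 4, 8, 16, 32.
c_5 = Σ_k C(5,k)·g_1(k)·g_2(5−k) = 1·1·32 + 5·2·16 + 10·2·8 = 32 + 160 + 160 = 352.

352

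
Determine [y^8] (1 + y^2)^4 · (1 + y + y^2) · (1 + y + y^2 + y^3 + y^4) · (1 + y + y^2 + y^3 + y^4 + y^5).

(1 + y^2)^4 has coefficients 1,0,4,0,6,0,4,0,1 for degrees 0…8.
(1 + y + y^2) has coefficients 1,1,1,0,0,0,0,0,0 for degrees 0…8.
Multiplying by (1 + y + y^2 + y^3 + y^4) gives running coefficients 1,2,3,3,3,2,1,0,0 for degrees 0…8.
Finally multiplying by (1 + y + y^2 + y^3 + y^4 + y^5), the product of all factors after the first has coefficients 1,3,6,9,12,14,14,12,9 for degrees 0…8.
[y^8] = 1·9 + 4·14 + 6·12 + 4·6 + 1·1 = 162.

162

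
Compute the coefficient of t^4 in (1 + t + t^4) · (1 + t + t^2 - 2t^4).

-1

(1 + t + t^4) has coefficients 1,1,0,0,1 for degrees 0…4.
(1 + t + t^2 - 2t^4) has coefficients 1,1,1,0,-2 for degrees 0…4.
[t^4] = 1·(-2) + 1·0 + 1·1 = -1.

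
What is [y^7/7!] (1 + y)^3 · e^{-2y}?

The EGF product rule gives c_7 = Σ_{k_1+k_2=7} C(7; k_1,k_2) · ∏ g_i(k_i), where (1+y)^3 gives the falling factorial (3)_k; e^{-2y} gives (-2)^k.
g_1(k) for k = 0…7: 1, 3, 6, 6, 0, 0, 0, 0.
g_2(k) for k = 0…7: 1, -2, 4, -8, 16, -32, 64, -128.
c_7 = Σ_k C(7,k)·g_1(k)·g_2(7−k) = 1·1·(-128) + 7·3·64 + 21·6·(-32) + 35·6·16 = −128 + 1344 − 4032 + 3360 = 544.

544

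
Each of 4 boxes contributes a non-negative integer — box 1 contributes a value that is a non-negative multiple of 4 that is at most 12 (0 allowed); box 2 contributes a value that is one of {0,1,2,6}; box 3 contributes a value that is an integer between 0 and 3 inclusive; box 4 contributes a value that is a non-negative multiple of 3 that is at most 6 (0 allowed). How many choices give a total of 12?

The generating function for the choices is (1 + t⁴ + t⁸ + t¹²)·(1 + t + t² + t⁶)·(1 + t + t² + t³)·(1 + t³ + t⁶); the count is [t¹²].
(1 + t⁴ + t⁸ + t¹²) has coefficients 1,0,0,0,1,0,0,0,1,0,0,0,1 for degrees 0…12.
(1 + t + t² + t⁶) has coefficients 1,1,1,0,0,0,1,0,0,0,0,0,0 for degrees 0…12.
Multiplying by (1 + t + t² + t³) gives running coefficients 1,2,3,3,2,1,1,1,1,1,0,0,0 for degrees 0…12.
Finally multiplying by (1 + t³ + t⁶), the product of all factors after the first has coefficients 1,2,3,4,4,4,5,5,5,5,3,2,2 for degrees 0…12.
[t¹²] = 1·2 + 1·5 + 1·4 + 1·1 = 12.

12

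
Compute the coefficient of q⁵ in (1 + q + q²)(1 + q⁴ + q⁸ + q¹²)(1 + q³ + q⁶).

2

(1 + q + q²) has coefficients 1,1,1 for degrees 0…2.
(1 + q⁴ + q⁸ + q¹²) has coefficients 1,0,0,0,1,0 for degrees 0…5.
Finally multiplying by (1 + q³ + q⁶), the product of all factors after the first has coefficients 1,0,0,1,1,0 for degrees 0…5.
[q⁵] = 1·0 + 1·1 + 1·1 = 2.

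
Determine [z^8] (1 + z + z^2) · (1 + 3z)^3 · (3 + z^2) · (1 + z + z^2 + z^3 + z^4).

424

(1 + z + z^2) has coefficients 1,1,1 for degrees 0…2.
(1 + 3z)^3 has coefficients 1,9,27,27,0,0,0,0,0 for degrees 0…8.
Multiplying by (3 + z^2) gives running coefficients 3,27,82,90,27,27,0,0,0 for degrees 0…8.
Finally multiplying by (1 + z + z^2 + z^3 + z^4), the product of all factors after the first has coefficients 3,30,112,202,229,253,226,144,54 for degrees 0…8.
[z^8] = 1·54 + 1·144 + 1·226 = 424.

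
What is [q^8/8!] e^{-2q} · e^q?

The EGF product rule gives c_8 = Σ_{k_1+k_2=8} C(8; k_1,k_2) · ∏ g_i(k_i), where e^{-2q} gives (-2)^k; e^q gives (1)^k.
g_1(k) for k = 0…8: 1, -2, 4, -8, 16, -32, 64, -128, 256.
g_2(k) for k = 0…8: 1, 1, 1, 1, 1, 1, 1, 1, 1.
c_8 = Σ_k C(8,k)·g_1(k)·g_2(8−k) = 1·1·1 + 8·(-2)·1 + 28·4·1 + 56·(-8)·1 + 70·16·1 + 56·(-32)·1 + 28·64·1 + 8·(-128)·1 + 1·256·1 = 1 − 16 + 112 − 448 + 1120 − 1792 + 1792 − 1024 + 256 = 1.

1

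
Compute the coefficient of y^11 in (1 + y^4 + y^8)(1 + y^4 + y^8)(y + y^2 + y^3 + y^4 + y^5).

(1 + y^4 + y^8) has coefficients 1,0,0,0,1,0,0,0,1 for degrees 0…8.
(1 + y^4 + y^8) has coefficients 1,0,0,0,1,0,0,0,1,0,0,0 for degrees 0…11.
Finally multiplying by (y + y^2 + y^3 + y^4 + y^5), the product of all factors after the first has coefficients 0,1,1,1,1,2,1,1,1,2,1,1 for degrees 0…11.
[y^11] = 1·1 + 1·1 + 1·1 = 3.

3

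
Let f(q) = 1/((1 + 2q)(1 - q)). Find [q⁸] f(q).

The denominator gives the recurrence a_n = −a_(n−1) + 2a_(n−2) for n ≥ 2; the numerator fixes a_0 = 1, a_1 = -1.
Iterating: 1, -1, 3, -5, 11, -21, 43, -85, 171, so a_8 = 171.

171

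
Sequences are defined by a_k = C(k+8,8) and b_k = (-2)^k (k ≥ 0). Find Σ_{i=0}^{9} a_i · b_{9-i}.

11630

This is [x^9] in the product of the two ordinary generating functions.
Σ = 1·(-512) + 9·256 + 45·(-128) + 165·64 + 495·(-32) + 1287·16 + 3003·(-8) + 6435·4 + 12870·(-2) + 24310·1 = 11630.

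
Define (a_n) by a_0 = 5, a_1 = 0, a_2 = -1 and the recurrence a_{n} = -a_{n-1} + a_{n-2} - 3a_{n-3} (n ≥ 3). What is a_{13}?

-13464

The ordinary generating function has denominator 1 + z - z^2 + 3z^3.
Iterating the recurrence: a_0,…,a_{13} = 5, 0, -1, -14, 13, -24, 79, -142, 293, -672, 1391, -2942, 6349, -13464.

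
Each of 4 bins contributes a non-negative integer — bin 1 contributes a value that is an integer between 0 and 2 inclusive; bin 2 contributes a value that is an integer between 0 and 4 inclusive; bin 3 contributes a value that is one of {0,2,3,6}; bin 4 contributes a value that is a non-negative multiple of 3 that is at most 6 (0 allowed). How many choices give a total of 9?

18

The generating function for the choices is (1 + z + z²)·(1 + z + z² + z³ + z⁴)·(1 + z² + z³ + z⁶)·(1 + z³ + z⁶); the count is [z⁹].
(1 + z + z²) has coefficients 1,1,1 for degrees 0…2.
(1 + z + z² + z³ + z⁴) has coefficients 1,1,1,1,1,0,0,0,0,0 for degrees 0…9.
Multiplying by (1 + z² + z³ + z⁶) gives running coefficients 1,1,2,3,3,2,3,2,1,1 for degrees 0…9.
Finally multiplying by (1 + z³ + z⁶), the product of all factors after the first has coefficients 1,1,2,4,4,4,7,6,5,7 for degrees 0…9.
[z⁹] = 1·7 + 1·5 + 1·6 = 18.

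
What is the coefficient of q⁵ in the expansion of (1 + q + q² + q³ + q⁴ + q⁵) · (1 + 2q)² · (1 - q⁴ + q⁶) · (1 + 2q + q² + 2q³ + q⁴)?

(1 + q + q² + q³ + q⁴ + q⁵) has coefficients 1,1,1,1,1,1 for degrees 0…5.
(1 + 2q)² has coefficients 1,4,4,0,0,0 for degrees 0…5.
Multiplying by (1 - q⁴ + q⁶) gives running coefficients 1,4,4,0,-1,-4 for degrees 0…5.
Finally multiplying by (1 + 2q + q² + 2q³ + q⁴), the product of all factors after the first has coefficients 1,6,13,14,12,6 for degrees 0…5.
[q⁵] = 1·6 + 1·12 + 1·14 + 1·13 + 1·6 + 1·1 = 52.

52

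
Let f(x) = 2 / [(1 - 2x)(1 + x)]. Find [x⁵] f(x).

Partial fractions give a closed form: a_n = (4/3)·2^n + (2/3)·(-1)^n.
At n = 5: a_5 = 42.

42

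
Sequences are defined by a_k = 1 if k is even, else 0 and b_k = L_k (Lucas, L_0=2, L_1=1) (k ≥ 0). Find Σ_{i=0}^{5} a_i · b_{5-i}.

16

The convolution is the x^5 coefficient of A(x)B(x).
Σ = 1·11 + 0·7 + 1·4 + 0·3 + 1·1 + 0·2 = 16.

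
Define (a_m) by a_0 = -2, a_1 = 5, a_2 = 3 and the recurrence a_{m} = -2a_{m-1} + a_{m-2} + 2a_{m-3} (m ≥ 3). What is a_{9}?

The ordinary generating function has denominator 1 + 2y - y^2 - 2y^3.
Iterating the recurrence: a_0,…,a_{9} = -2, 5, 3, -5, 23, -45, 103, -205, 423, -845.

-845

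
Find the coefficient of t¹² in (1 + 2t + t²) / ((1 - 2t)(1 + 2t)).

5120

The denominator gives the recurrence a_n = 4a_(n−2) for n ≥ 3; the numerator fixes a_0 = 1, a_1 = 2, a_2 = 5.
Iterating: 1, 2, 5, 8, 20, 32, 80, 128, 320, 512, 1280, 2048, 5120, so a_12 = 5120.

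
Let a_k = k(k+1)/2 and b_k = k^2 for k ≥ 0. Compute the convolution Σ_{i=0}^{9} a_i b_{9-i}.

Write out a_i and b_{9-i} for i = 0,…,9 and sum the products.
Σ = 0·81 + 1·64 + 3·49 + 6·36 + 10·25 + 15·16 + 21·9 + 28·4 + 36·1 + 45·0 = 1254.

1254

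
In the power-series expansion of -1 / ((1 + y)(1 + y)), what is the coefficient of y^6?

The denominator gives the recurrence a_n = −2a_(n−1) − a_(n−2) for n ≥ 2; the numerator fixes a_0 = -1, a_1 = 2.
Iterating: -1, 2, -3, 4, -5, 6, -7, so a_6 = -7.

-7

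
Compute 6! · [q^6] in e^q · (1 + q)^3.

229

The EGF product rule gives c_6 = Σ_{k_1+k_2=6} C(6; k_1,k_2) · ∏ g_i(k_i), where e^q gives (1)^k; (1+q)^3 gives the falling factorial (3)_k.
g_1(k) for k = 0…6: 1, 1, 1, 1, 1, 1, 1.
g_2(k) for k = 0…6: 1, 3, 6, 6, 0, 0, 0.
c_6 = Σ_k C(6,k)·g_1(k)·g_2(6−k) = 20·1·6 + 15·1·6 + 6·1·3 + 1·1·1 = 120 + 90 + 18 + 1 = 229.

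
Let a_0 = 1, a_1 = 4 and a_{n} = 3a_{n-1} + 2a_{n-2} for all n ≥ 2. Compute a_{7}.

8042

The ordinary generating function has denominator 1 - 3t - 2t^2.
Iterating the recurrence: a_0,…,a_{7} = 1, 4, 14, 50, 178, 634, 2258, 8042.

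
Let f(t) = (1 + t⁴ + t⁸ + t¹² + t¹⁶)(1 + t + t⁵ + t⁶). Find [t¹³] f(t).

2

(1 + t⁴ + t⁸ + t¹² + t¹⁶) has coefficients 1,0,0,0,1,0,0,0,1,0,0,0,1,0 for degrees 0…13.
(1 + t + t⁵ + t⁶) has coefficients 1,1,0,0,0,1,1,0,0,0,0,0,0,0 for degrees 0…13.
[t¹³] = 1·0 + 1·0 + 1·1 + 1·1 = 2.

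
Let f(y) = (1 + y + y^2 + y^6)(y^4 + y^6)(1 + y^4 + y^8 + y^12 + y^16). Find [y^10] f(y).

(1 + y + y^2 + y^6) has coefficients 1,1,1,0,0,0,1 for degrees 0…6.
(y^4 + y^6) has coefficients 0,0,0,0,1,0,1,0,0,0,0 for degrees 0…10.
Finally multiplying by (1 + y^4 + y^8 + y^12 + y^16), the product of all factors after the first has coefficients 0,0,0,0,1,0,1,0,1,0,1 for degrees 0…10.
[y^10] = 1·1 + 1·0 + 1·1 + 1·1 = 3.

3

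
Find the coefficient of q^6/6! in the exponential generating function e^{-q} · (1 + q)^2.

The EGF product rule gives c_6 = Σ_{k_1+k_2=6} C(6; k_1,k_2) · ∏ g_i(k_i), where e^{-q} gives (-1)^k; (1+q)^2 gives the falling factorial (2)_k.
g_1(k) for k = 0…6: 1, -1, 1, -1, 1, -1, 1.
g_2(k) for k = 0…6: 1, 2, 2, 0, 0, 0, 0.
c_6 = Σ_k C(6,k)·g_1(k)·g_2(6−k) = 15·1·2 + 6·(-1)·2 + 1·1·1 = 30 − 12 + 1 = 19.

19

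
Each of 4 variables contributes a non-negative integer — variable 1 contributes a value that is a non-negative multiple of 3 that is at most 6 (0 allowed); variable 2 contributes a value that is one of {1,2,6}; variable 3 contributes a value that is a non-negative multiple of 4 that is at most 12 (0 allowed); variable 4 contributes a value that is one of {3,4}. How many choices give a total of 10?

3

The generating function for the choices is (1 + t^3 + t^6)·(t + t^2 + t^6)·(1 + t^4 + t^8 + t^12)·(t^3 + t^4); the count is [t^10].
(1 + t^3 + t^6) has coefficients 1,0,0,1,0,0,1 for degrees 0…6.
(t + t^2 + t^6) has coefficients 0,1,1,0,0,0,1,0,0,0,0 for degrees 0…10.
Multiplying by (1 + t^4 + t^8 + t^12) gives running coefficients 0,1,1,0,0,1,2,0,0,1,2 for degrees 0…10.
Finally multiplying by (t^3 + t^4), the product of all factors after the first has coefficients 0,0,0,0,1,2,1,0,1,3,2 for degrees 0…10.
[t^10] = 1·2 + 1·0 + 1·1 = 3.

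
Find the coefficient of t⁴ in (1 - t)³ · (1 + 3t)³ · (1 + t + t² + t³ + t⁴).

(1 - t)³ has coefficients 1,-3,3,-1 for degrees 0…3.
(1 + 3t)³ has coefficients 1,9,27,27,0 for degrees 0…4.
Finally multiplying by (1 + t + t² + t³ + t⁴), the product of all factors after the first has coefficients 1,10,37,64,64 for degrees 0…4.
[t⁴] = 1·64 − 3·64 + 3·37 − 1·10 = -27.

-27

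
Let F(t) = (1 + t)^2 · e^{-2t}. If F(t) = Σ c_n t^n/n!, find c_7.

-576

The EGF product rule gives c_7 = Σ_{k_1+k_2=7} C(7; k_1,k_2) · ∏ g_i(k_i), where (1+t)^2 gives the falling factorial (2)_k; e^{-2t} gives (-2)^k.
g_1(k) for k = 0…7: 1, 2, 2, 0, 0, 0, 0, 0.
g_2(k) for k = 0…7: 1, -2, 4, -8, 16, -32, 64, -128.
c_7 = Σ_k C(7,k)·g_1(k)·g_2(7−k) = 1·1·(-128) + 7·2·64 + 21·2·(-32) = −128 + 896 − 1344 = -576.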